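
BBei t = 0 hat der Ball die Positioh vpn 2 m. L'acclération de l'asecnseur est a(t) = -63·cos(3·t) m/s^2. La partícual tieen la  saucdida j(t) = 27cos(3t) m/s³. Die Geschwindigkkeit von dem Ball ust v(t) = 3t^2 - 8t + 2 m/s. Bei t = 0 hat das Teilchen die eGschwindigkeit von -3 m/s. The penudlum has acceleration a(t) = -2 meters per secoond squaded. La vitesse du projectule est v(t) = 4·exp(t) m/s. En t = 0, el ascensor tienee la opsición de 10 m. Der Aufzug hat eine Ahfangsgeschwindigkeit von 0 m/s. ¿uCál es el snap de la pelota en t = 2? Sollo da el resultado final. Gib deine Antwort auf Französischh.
La réponse est 0.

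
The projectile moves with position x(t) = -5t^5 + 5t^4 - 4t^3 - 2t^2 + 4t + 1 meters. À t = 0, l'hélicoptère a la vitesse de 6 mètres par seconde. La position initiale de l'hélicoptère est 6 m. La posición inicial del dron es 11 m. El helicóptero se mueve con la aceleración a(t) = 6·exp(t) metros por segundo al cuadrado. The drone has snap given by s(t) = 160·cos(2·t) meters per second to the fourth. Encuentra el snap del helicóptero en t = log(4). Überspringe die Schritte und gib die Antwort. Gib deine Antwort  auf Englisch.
s(log(4)) = 24.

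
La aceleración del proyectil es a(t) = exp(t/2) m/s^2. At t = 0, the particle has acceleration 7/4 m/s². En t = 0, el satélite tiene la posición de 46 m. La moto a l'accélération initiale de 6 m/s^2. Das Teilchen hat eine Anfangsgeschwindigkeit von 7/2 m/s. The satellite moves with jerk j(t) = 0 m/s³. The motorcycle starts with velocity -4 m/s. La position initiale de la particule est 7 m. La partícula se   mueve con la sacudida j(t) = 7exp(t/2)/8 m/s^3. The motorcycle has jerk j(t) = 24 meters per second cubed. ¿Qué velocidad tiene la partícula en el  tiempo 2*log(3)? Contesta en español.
Para resolver esto, necesitamos tomar 2 integrales de nuestra ecuación de la sacudida j(t) = 7·exp(t/2)/8. Integrando la sacudida y usando la condición inicial a(0) = 7/4, obtenemos a(t) = 7·exp(t/2)/4. Tomando ∫a(t)dt y aplicando v(0) = 7/2, encontramos v(t) = 7·exp(t/2)/2. De la ecuación de la velocidad v(t) = 7·exp(t/2)/2, sustituimos t = 2*log(3) para obtener v = 21/2.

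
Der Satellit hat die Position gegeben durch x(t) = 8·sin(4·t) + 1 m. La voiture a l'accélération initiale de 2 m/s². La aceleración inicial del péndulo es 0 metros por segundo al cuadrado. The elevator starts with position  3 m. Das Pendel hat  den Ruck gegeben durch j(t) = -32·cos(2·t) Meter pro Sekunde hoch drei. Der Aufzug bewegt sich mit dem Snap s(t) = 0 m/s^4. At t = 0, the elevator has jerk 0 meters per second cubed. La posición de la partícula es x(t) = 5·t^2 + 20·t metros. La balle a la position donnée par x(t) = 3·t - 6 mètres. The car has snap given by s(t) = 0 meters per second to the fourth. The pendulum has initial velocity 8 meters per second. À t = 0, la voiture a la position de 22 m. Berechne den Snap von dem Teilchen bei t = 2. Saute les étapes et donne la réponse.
Der Snap bei t = 2 ist s = 0.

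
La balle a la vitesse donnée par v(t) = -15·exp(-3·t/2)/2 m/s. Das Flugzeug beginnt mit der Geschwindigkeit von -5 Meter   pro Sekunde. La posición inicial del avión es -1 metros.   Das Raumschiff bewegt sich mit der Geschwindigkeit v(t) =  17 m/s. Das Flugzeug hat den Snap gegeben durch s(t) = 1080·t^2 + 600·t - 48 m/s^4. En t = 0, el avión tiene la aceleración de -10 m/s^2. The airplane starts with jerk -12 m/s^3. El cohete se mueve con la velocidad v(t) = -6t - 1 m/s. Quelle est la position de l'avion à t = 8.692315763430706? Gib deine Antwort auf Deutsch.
Wir müssen unsere Gleichung für den Snap s(t) = 1080·t^2 + 600·t - 48 4-mal integrieren. Mit ∫s(t)dt und Anwendung von j(0) = -12, finden wir j(t) = 360·t^3 + 300·t^2 - 48·t - 12. Das Integral von dem Ruck, mit a(0) = -10, ergibt die Beschleunigung: a(t) = 90·t^4 + 100·t^3 - 24·t^2 - 12·t - 10. Durch Integration von der Beschleunigung und Verwendung der Anfangsbedingung v(0) = -5, erhalten wir v(t) = 18·t^5 + 25·t^4 - 8·t^3 - 6·t^2 - 10·t - 5. Das Integral von der Geschwindigkeit, mit x(0) = -1, ergibt die Position: x(t) = 3·t^6 + 5·t^5 - 2·t^4 - 2·t^3 - 5·t^2 - 5·t - 1. Wir haben die Position x(t) = 3·t^6 + 5·t^5 - 2·t^4 - 2·t^3 - 5·t^2 - 5·t - 1. Durch Einsetzen von t = 8.692315763430706: x(8.692315763430706) = 1528958.38093321.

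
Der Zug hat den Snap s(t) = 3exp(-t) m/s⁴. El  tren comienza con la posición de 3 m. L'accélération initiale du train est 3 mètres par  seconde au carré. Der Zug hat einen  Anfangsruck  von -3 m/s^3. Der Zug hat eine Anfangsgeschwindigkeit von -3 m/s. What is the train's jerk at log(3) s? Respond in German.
Wir müssen die Stammfunktion unserer Gleichung für den Snap s(t) = 3·exp(-t) 1-mal finden. Mit ∫s(t)dt und Anwendung von j(0) = -3, finden wir j(t) = -3·exp(-t). Wir haben den Ruck j(t) = -3·exp(-t). Durch Einsetzen von t = log(3): j(log(3)) = -1.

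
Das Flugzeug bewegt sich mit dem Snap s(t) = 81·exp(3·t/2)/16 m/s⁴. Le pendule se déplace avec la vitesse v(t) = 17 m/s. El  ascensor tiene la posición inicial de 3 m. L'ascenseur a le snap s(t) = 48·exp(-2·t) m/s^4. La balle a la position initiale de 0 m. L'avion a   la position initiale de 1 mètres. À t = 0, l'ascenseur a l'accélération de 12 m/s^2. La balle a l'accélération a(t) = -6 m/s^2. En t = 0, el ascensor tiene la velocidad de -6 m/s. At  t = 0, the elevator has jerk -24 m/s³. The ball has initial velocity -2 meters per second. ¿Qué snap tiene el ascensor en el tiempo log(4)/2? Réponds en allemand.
Aus der Gleichung für den Snap s(t) = 48·exp(-2·t), setzen wir t = log(4)/2 ein und erhalten s = 12.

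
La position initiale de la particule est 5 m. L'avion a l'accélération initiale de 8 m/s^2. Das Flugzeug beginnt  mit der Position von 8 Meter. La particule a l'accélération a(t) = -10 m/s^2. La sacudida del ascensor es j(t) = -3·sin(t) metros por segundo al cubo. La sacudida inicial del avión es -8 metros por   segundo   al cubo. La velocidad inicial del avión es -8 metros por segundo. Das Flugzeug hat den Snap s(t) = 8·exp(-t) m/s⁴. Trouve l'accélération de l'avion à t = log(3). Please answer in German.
Um dies zu lösen, müssen wir 2 Stammfunktionen unserer Gleichung für den Snap s(t) = 8·exp(-t) finden. Mit ∫s(t)dt und Anwendung von j(0) = -8, finden wir j(t) = -8·exp(-t). Durch Integration von dem Ruck und Verwendung der Anfangsbedingung a(0) = 8, erhalten wir a(t) = 8·exp(-t). Wir haben die Beschleunigung a(t) = 8·exp(-t). Durch Einsetzen von t = log(3): a(log(3)) = 8/3.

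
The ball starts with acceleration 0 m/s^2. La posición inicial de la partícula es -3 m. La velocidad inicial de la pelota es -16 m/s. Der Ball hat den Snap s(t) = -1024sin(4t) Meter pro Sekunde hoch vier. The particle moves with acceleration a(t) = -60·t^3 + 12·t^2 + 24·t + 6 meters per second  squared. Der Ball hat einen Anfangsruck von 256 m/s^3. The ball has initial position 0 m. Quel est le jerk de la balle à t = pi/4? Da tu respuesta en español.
Debemos encontrar la antiderivada de nuestra ecuación del snap s(t) = -1024·sin(4·t) 1 vez. La antiderivada del snap, con j(0) = 256, da la sacudida: j(t) = 256·cos(4·t). De la ecuación de la sacudida j(t) = 256·cos(4·t), sustituimos t = pi/4 para obtener j = -256.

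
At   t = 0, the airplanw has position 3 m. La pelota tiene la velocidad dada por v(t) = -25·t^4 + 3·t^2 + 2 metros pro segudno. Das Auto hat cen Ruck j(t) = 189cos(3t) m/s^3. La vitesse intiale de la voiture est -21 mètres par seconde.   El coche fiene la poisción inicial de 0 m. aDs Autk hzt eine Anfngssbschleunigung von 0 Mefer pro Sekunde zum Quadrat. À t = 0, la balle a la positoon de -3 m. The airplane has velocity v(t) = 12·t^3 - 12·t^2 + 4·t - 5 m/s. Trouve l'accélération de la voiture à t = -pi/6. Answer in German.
Wir müssen die Stammfunktion unserer Gleichung für den Ruck j(t) = 189·cos(3·t) 1-mal finden. Mit ∫j(t)dt und Anwendung von a(0) = 0, finden wir a(t) = 63·sin(3·t). Aus der Gleichung für die Beschleunigung a(t) = 63·sin(3·t), setzen wir t = -pi/6 ein und erhalten a = -63.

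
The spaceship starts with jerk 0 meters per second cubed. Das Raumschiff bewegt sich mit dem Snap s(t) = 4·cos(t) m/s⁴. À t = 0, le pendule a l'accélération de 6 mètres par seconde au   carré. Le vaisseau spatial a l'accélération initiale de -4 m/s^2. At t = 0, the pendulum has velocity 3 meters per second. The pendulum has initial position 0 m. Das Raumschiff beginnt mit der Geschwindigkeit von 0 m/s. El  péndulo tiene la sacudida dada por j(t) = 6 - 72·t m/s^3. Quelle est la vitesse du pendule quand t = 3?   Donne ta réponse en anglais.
To solve this, we need to take 2 integrals of our jerk equation j(t) = 6 - 72·t. Taking ∫j(t)dt and applying a(0) = 6, we find a(t) = -36·t^2 + 6·t + 6. The integral of acceleration, with v(0) = 3, gives velocity: v(t) = -12·t^3 + 3·t^2 + 6·t + 3. Using v(t) = -12·t^3 + 3·t^2 + 6·t + 3 and substituting t = 3, we find v = -276.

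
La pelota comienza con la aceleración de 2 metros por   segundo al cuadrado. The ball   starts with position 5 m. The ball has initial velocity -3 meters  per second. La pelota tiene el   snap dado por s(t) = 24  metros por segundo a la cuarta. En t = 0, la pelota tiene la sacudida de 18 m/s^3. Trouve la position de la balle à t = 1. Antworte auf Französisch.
Nous devons intégrer notre équation du snap s(t) = 24 4 fois. En prenant ∫s(t)dt et en appliquant j(0) = 18, nous trouvons j(t) = 24·t + 18. L'intégrale du jerk est l'accélération. En utilisant a(0) = 2, nous obtenons a(t) = 12·t^2 + 18·t + 2. En prenant ∫a(t)dt et en appliquant v(0) = -3, nous trouvons v(t) = 4·t^3 + 9·t^2 + 2·t - 3. En prenant ∫v(t)dt et en appliquant x(0) = 5, nous trouvons x(t) = t^4 + 3·t^3 + t^2 - 3·t + 5. En utilisant x(t) = t^4 + 3·t^3 + t^2 - 3·t + 5 et en substituant t = 1, nous trouvons x = 7.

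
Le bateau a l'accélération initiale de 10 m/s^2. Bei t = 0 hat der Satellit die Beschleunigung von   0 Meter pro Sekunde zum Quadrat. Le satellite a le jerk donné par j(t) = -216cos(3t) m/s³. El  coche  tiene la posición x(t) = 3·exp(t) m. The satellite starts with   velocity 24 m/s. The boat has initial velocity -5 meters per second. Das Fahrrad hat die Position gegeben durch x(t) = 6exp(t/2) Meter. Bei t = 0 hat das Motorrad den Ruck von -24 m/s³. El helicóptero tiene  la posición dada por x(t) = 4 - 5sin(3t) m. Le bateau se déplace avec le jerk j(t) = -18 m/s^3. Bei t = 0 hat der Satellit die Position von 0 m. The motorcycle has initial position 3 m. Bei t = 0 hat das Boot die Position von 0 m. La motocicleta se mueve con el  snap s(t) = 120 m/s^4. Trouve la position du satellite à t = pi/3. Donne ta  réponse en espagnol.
Para resolver esto, necesitamos tomar 3 integrales de nuestra ecuación de la sacudida j(t) = -216·cos(3·t). La antiderivada de la sacudida, con a(0) = 0, da la aceleración: a(t) = -72·sin(3·t). La antiderivada de la aceleración es la velocidad. Usando v(0) = 24, obtenemos v(t) = 24·cos(3·t). La integral de la velocidad es la posición. Usando x(0) = 0, obtenemos x(t) = 8·sin(3·t). Usando x(t) = 8·sin(3·t) y sustituyendo t = pi/3, encontramos x = 0.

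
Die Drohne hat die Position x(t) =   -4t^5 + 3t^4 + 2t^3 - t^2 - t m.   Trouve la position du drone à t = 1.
En utilisant x(t) = -4·t^5 + 3·t^4 + 2·t^3 - t^2 - t et en substituant t = 1, nous trouvons x = -1.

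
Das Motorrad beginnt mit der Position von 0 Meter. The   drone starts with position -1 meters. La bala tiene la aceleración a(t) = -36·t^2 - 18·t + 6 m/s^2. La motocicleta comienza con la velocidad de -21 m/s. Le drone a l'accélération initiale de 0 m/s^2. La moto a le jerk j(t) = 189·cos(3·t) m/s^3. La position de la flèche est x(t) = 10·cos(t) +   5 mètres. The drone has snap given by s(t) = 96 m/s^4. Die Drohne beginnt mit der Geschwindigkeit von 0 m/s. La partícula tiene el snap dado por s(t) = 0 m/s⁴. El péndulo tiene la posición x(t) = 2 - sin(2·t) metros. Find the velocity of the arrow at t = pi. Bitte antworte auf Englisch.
To solve this, we need to take 1 derivative of our position equation x(t) = 10·cos(t) + 5. Taking d/dt of x(t), we find v(t) = -10·sin(t). Using v(t) = -10·sin(t) and substituting t = pi, we find v = 0.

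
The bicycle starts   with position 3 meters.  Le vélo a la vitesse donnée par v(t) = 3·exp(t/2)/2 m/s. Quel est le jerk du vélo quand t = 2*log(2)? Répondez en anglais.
We must differentiate our velocity equation v(t) = 3·exp(t/2)/2 2 times. Taking d/dt of v(t), we find a(t) = 3·exp(t/2)/4. The derivative of acceleration gives jerk: j(t) = 3·exp(t/2)/8. Using j(t) = 3·exp(t/2)/8 and substituting t = 2*log(2), we find j = 3/4.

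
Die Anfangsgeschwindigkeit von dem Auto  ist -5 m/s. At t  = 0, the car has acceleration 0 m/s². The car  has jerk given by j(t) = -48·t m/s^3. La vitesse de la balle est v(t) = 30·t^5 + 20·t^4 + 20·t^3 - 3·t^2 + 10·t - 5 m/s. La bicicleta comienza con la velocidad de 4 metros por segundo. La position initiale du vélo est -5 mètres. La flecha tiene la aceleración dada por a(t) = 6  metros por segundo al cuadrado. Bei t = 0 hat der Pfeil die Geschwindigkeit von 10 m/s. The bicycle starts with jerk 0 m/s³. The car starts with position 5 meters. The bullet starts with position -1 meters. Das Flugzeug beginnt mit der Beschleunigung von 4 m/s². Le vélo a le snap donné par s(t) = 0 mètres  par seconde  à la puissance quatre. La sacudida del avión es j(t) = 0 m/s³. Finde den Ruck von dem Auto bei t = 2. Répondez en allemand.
Aus der Gleichung für den Ruck j(t) = -48·t, setzen wir t = 2 ein und erhalten j = -96.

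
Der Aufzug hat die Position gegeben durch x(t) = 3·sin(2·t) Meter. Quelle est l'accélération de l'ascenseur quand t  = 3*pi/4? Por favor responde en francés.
En partant de la position x(t) = 3·sin(2·t), nous prenons 2 dérivées. En dérivant la position, nous obtenons la vitesse: v(t) = 6·cos(2·t). En prenant d/dt de v(t), nous trouvons a(t) = -12·sin(2·t). De l'équation de l'accélération a(t) = -12·sin(2·t), nous substituons t = 3*pi/4 pour obtenir a = 12.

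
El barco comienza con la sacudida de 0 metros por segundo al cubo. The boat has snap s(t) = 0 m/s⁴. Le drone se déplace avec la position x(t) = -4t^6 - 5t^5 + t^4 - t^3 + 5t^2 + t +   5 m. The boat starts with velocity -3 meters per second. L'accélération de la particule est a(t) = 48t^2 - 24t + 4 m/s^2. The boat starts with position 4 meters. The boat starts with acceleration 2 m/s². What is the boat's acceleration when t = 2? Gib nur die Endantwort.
The answer is 2.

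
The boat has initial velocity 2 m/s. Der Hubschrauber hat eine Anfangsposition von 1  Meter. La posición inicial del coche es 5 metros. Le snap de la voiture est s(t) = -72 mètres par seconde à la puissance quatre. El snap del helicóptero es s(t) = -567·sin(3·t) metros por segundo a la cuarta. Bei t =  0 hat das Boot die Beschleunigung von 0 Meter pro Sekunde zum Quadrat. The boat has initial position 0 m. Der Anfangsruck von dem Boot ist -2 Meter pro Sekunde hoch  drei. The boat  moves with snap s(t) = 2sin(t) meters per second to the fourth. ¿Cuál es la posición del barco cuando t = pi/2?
Para resolver esto, necesitamos tomar 4 integrales de nuestra ecuación del snap s(t) = 2·sin(t). Tomando ∫s(t)dt y aplicando j(0) = -2, encontramos j(t) = -2·cos(t). La antiderivada de la sacudida es la aceleración. Usando a(0) = 0, obtenemos a(t) = -2·sin(t). Tomando ∫a(t)dt y aplicando v(0) = 2, encontramos v(t) = 2·cos(t). La integral de la velocidad es la posición. Usando x(0) = 0, obtenemos x(t) = 2·sin(t). Usando x(t) = 2·sin(t) y sustituyendo t = pi/2, encontramos x = 2.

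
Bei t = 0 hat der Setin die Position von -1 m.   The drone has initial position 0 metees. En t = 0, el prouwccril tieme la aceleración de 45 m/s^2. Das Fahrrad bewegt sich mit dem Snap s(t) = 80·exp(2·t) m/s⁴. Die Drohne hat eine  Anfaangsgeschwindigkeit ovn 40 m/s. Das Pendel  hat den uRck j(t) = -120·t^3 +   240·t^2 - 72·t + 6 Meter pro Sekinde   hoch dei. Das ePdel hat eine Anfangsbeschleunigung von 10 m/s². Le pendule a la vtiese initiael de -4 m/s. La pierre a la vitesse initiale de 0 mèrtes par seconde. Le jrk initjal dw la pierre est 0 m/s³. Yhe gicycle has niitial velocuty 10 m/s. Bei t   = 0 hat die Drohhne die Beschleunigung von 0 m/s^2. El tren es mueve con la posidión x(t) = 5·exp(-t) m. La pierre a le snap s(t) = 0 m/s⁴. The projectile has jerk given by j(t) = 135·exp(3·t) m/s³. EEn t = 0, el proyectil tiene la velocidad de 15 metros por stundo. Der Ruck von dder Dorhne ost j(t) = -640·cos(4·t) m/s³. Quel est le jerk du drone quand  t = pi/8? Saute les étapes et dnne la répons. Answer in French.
À t = pi/8, j = 0.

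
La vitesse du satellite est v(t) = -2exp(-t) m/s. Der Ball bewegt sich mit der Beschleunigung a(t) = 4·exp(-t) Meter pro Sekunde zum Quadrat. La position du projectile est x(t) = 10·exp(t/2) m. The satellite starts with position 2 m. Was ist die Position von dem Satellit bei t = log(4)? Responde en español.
Partiendo de la velocidad v(t) = -2·exp(-t), tomamos 1 integral. Integrando la velocidad y usando la condición inicial x(0) = 2, obtenemos x(t) = 2·exp(-t). Usando x(t) = 2·exp(-t) y sustituyendo t = log(4), encontramos x = 1/2.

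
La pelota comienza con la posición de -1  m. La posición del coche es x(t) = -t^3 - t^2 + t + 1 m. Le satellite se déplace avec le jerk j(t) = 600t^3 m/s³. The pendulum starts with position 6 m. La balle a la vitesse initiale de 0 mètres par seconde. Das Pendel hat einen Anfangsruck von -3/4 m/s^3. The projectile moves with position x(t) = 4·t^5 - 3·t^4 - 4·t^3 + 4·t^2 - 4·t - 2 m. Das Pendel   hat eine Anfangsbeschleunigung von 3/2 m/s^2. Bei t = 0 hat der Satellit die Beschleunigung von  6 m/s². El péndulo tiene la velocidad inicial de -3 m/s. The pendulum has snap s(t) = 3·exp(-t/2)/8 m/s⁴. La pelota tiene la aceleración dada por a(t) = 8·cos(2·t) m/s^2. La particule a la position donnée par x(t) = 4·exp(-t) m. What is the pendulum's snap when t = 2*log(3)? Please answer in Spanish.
Usando s(t) = 3·exp(-t/2)/8 y sustituyendo t = 2*log(3), encontramos s = 1/8.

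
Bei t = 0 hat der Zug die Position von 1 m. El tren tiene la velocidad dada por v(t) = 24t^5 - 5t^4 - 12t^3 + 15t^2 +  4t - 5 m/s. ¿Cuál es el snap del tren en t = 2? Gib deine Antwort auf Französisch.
Nous devons dériver notre équation de la vitesse v(t) = 24·t^5 - 5·t^4 - 12·t^3 + 15·t^2 + 4·t - 5 3 fois. La dérivée de la vitesse donne l'accélération: a(t) = 120·t^4 - 20·t^3 - 36·t^2 + 30·t + 4. En prenant d/dt de a(t), nous trouvons j(t) = 480·t^3 - 60·t^2 - 72·t + 30. La dérivée du jerk donne le snap: s(t) = 1440·t^2 - 120·t - 72. De l'équation du snap s(t) = 1440·t^2 - 120·t - 72, nous substituons t = 2 pour obtenir s = 5448.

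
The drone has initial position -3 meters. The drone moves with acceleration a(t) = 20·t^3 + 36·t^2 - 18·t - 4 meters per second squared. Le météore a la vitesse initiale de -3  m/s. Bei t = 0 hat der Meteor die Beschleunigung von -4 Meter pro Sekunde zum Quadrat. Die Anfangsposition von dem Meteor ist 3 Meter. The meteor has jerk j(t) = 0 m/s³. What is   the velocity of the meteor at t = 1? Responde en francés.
En partant du jerk j(t) = 0, nous prenons 2 primitives. En intégrant le jerk et en utilisant la condition initiale a(0) = -4, nous obtenons a(t) = -4. La primitive de l'accélération est la vitesse. En utilisant v(0) = -3, nous obtenons v(t) = -4·t - 3. De l'équation de la vitesse v(t) = -4·t - 3, nous substituons t = 1 pour obtenir v = -7.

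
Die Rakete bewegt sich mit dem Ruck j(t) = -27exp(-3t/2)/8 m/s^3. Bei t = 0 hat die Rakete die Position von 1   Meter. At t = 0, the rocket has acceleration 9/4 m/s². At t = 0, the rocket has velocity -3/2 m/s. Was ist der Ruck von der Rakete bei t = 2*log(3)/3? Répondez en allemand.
Mit j(t) = -27·exp(-3·t/2)/8 und Einsetzen von t = 2*log(3)/3, finden wir j = -9/8.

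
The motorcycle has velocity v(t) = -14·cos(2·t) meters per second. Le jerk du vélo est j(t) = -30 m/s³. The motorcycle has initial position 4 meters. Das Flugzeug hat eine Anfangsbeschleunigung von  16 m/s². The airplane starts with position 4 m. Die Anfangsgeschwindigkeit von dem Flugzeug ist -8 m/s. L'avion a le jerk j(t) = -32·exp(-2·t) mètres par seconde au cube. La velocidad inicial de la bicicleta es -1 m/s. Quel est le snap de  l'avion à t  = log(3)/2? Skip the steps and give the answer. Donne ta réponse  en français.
Le snap à t = log(3)/2 est s = 64/3.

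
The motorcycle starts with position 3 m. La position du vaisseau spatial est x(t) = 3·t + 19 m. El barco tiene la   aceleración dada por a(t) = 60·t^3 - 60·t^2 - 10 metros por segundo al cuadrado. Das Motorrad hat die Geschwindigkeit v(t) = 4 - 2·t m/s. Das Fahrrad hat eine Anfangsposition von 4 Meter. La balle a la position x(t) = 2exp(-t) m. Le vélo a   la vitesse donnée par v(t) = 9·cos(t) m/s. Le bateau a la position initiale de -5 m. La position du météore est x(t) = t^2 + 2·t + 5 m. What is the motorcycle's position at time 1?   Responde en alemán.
Ausgehend von der Geschwindigkeit v(t) = 4 - 2·t, nehmen wir 1 Stammfunktion. Durch Integration von der Geschwindigkeit und Verwendung der Anfangsbedingung x(0) = 3, erhalten wir x(t) = -t^2 + 4·t + 3. Wir haben die Position x(t) = -t^2 + 4·t + 3. Durch Einsetzen von t = 1: x(1) = 6.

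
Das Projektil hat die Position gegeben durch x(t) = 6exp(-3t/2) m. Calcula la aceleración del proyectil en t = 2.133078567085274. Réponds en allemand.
Wir müssen unsere Gleichung für die Position x(t) = 6·exp(-3·t/2) 2-mal ableiten. Die Ableitung von der Position ergibt die Geschwindigkeit: v(t) = -9·exp(-3·t/2). Durch Ableiten von der Geschwindigkeit erhalten wir die Beschleunigung: a(t) = 27·exp(-3·t/2)/2. Aus der Gleichung für die Beschleunigung a(t) = 27·exp(-3·t/2)/2, setzen wir t = 2.133078567085274 ein und erhalten a = 0.550500086778556.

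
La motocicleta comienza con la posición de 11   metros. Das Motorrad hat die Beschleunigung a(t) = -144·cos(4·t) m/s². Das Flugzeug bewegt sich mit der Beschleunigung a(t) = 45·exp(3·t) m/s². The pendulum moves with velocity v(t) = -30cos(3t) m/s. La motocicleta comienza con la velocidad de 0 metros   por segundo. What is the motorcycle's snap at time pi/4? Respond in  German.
Ausgehend von der Beschleunigung a(t) = -144·cos(4·t), nehmen wir 2 Ableitungen. Mit d/dt von a(t) finden wir j(t) = 576·sin(4·t). Mit d/dt von j(t) finden wir s(t) = 2304·cos(4·t). Wir haben den Snap s(t) = 2304·cos(4·t). Durch Einsetzen von t = pi/4: s(pi/4) = -2304.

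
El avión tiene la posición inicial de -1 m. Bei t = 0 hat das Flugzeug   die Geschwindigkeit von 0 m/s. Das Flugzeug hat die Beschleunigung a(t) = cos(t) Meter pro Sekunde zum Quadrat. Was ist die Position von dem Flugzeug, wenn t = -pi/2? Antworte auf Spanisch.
Debemos encontrar la antiderivada de nuestra ecuación de la aceleración a(t) = cos(t) 2 veces. La integral de la aceleración, con v(0) = 0, da la velocidad: v(t) = sin(t). La antiderivada de la velocidad es la posición. Usando x(0) = -1, obtenemos x(t) = -cos(t). De la ecuación de la posición x(t) = -cos(t), sustituimos t = -pi/2 para obtener x = 0.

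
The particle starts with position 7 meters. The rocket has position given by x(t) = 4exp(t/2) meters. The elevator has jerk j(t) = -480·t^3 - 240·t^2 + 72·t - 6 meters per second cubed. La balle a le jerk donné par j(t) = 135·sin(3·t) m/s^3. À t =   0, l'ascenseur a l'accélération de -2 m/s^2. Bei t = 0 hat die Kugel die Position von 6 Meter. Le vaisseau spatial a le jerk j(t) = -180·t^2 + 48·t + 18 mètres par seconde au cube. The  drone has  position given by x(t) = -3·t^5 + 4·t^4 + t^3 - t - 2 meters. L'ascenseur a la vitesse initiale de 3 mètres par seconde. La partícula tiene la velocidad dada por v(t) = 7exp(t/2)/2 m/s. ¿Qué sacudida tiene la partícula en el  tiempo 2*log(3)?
Partiendo de la velocidad v(t) = 7·exp(t/2)/2, tomamos 2 derivadas. Tomando d/dt de v(t), encontramos a(t) = 7·exp(t/2)/4. Derivando la aceleración, obtenemos la sacudida: j(t) = 7·exp(t/2)/8. Usando j(t) = 7·exp(t/2)/8 y sustituyendo t = 2*log(3), encontramos j = 21/8.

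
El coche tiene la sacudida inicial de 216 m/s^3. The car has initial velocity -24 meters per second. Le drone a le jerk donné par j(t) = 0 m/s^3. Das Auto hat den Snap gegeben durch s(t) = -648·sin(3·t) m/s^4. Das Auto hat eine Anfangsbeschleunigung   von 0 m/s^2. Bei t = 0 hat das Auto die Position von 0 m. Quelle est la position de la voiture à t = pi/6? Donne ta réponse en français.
Nous devons intégrer notre équation du snap s(t) = -648·sin(3·t) 4 fois. L'intégrale du snap, avec j(0) = 216, donne le jerk: j(t) = 216·cos(3·t). L'intégrale du jerk est l'accélération. En utilisant a(0) = 0, nous obtenons a(t) = 72·sin(3·t). En intégrant l'accélération et en utilisant la condition initiale v(0) = -24, nous obtenons v(t) = -24·cos(3·t). L'intégrale de la vitesse est la position. En utilisant x(0) = 0, nous obtenons x(t) = -8·sin(3·t). De l'équation de la position x(t) = -8·sin(3·t), nous substituons t = pi/6 pour obtenir x = -8.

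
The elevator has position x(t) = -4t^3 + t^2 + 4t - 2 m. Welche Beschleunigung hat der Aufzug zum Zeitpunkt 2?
Wir müssen unsere Gleichung für die Position x(t) = -4·t^3 + t^2 + 4·t - 2 2-mal ableiten. Die Ableitung von der Position ergibt die Geschwindigkeit: v(t) = -12·t^2 + 2·t + 4. Durch Ableiten von der Geschwindigkeit erhalten wir die Beschleunigung: a(t) = 2 - 24·t. Mit a(t) = 2 - 24·t und Einsetzen von t = 2, finden wir a = -46.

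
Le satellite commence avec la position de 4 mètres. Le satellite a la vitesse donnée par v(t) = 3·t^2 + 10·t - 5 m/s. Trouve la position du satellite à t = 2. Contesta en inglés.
We must find the integral of our velocity equation v(t) = 3·t^2 + 10·t - 5 1 time. Finding the antiderivative of v(t) and using x(0) = 4: x(t) = t^3 + 5·t^2 - 5·t + 4. We have position x(t) = t^3 + 5·t^2 - 5·t + 4. Substituting t = 2: x(2) = 22.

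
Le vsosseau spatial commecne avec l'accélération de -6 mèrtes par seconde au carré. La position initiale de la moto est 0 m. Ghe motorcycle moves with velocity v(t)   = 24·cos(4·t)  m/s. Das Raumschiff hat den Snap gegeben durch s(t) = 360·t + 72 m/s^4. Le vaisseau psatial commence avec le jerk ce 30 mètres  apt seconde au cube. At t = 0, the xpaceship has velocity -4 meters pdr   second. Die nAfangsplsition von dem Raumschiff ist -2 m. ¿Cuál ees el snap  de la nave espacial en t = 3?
Usando s(t) = 360·t + 72 y sustituyendo t = 3, encontramos s = 1152.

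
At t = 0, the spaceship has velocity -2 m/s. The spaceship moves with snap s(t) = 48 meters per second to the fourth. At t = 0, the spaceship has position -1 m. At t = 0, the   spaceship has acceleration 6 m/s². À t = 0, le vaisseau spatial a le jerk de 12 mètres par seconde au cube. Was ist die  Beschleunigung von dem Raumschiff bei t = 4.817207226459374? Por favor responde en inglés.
We must find the antiderivative of our snap equation s(t) = 48 2 times. The integral of snap, with j(0) = 12, gives jerk: j(t) = 48·t + 12. Taking ∫j(t)dt and applying a(0) = 6, we find a(t) = 24·t^2 + 12·t + 6. Using a(t) = 24·t^2 + 12·t + 6 and substituting t = 4.817207226459374, we find a = 620.738137821170.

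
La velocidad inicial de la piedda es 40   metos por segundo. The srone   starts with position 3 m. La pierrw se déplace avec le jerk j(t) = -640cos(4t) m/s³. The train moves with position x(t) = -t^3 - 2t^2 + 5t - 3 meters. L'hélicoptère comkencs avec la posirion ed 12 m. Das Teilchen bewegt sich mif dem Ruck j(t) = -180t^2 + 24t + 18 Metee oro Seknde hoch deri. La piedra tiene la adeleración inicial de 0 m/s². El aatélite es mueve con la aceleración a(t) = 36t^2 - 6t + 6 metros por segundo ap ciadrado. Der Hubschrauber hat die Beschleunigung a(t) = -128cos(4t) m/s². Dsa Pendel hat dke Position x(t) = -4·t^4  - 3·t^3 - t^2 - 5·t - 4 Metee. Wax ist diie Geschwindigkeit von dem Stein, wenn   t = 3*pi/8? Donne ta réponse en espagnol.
Necesitamos integrar nuestra ecuación de la sacudida j(t) = -640·cos(4·t) 2 veces. La antiderivada de la sacudida, con a(0) = 0, da la aceleración: a(t) = -160·sin(4·t). Tomando ∫a(t)dt y aplicando v(0) = 40, encontramos v(t) = 40·cos(4·t). De la ecuación de la velocidad v(t) = 40·cos(4·t), sustituimos t = 3*pi/8 para obtener v = 0.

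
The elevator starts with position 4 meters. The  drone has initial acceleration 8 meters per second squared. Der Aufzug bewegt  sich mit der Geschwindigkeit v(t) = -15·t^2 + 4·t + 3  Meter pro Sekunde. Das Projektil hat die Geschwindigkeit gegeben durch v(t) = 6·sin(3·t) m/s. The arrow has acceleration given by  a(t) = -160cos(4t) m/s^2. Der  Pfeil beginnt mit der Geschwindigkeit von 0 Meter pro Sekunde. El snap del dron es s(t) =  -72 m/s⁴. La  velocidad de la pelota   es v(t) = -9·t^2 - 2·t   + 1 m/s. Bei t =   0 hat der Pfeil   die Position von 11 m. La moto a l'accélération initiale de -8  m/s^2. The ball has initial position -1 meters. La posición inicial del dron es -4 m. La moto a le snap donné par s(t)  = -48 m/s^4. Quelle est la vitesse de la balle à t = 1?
En utilisant v(t) = -9·t^2 - 2·t + 1 et en substituant t = 1, nous trouvons v = -10.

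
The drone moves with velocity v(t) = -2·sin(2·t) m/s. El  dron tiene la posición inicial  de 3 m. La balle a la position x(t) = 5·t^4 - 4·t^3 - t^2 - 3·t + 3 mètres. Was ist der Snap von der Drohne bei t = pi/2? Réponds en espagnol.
Partiendo de la velocidad v(t) = -2·sin(2·t), tomamos 3 derivadas. Tomando d/dt de v(t), encontramos a(t) = -4·cos(2·t). Tomando d/dt de a(t), encontramos j(t) = 8·sin(2·t). La derivada de la sacudida da el snap: s(t) = 16·cos(2·t). Tenemos el snap s(t) = 16·cos(2·t). Sustituyendo t = pi/2: s(pi/2) = -16.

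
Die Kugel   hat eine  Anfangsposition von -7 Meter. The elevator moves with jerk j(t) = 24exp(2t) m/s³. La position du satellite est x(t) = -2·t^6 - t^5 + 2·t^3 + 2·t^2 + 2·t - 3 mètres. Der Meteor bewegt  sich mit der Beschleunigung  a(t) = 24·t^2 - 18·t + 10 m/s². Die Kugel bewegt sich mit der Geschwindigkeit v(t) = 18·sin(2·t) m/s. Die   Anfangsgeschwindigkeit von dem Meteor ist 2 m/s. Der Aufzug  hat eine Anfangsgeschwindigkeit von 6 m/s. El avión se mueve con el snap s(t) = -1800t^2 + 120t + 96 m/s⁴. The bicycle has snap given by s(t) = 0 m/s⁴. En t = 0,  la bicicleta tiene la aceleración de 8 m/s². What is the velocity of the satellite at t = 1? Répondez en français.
Nous devons dériver notre équation de la position x(t) = -2·t^6 - t^5 + 2·t^3 + 2·t^2 + 2·t - 3 1 fois. En prenant d/dt de x(t), nous trouvons v(t) = -12·t^5 - 5·t^4 + 6·t^2 + 4·t + 2. Nous avons la vitesse v(t) = -12·t^5 - 5·t^4 + 6·t^2 + 4·t + 2. En substituant t = 1: v(1) = -5.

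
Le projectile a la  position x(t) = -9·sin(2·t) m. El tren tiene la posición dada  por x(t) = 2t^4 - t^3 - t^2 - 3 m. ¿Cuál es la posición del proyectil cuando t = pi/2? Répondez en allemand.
Aus der Gleichung für die Position x(t) = -9·sin(2·t), setzen wir t = pi/2 ein und erhalten x = 0.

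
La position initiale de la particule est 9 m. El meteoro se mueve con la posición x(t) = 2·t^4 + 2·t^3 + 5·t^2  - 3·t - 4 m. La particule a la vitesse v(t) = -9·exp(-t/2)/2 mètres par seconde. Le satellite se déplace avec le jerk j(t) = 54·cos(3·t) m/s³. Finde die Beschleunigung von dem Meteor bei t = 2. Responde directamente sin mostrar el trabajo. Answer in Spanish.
La respuesta es 130.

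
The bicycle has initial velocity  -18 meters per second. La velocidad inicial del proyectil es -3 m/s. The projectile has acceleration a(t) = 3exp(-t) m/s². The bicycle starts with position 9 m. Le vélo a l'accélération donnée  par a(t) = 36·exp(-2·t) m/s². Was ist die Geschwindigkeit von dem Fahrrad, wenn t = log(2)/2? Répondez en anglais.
To solve this, we need to take 1 integral of our acceleration equation a(t) = 36·exp(-2·t). Taking ∫a(t)dt and applying v(0) = -18, we find v(t) = -18·exp(-2·t). Using v(t) = -18·exp(-2·t) and substituting t = log(2)/2, we find v = -9.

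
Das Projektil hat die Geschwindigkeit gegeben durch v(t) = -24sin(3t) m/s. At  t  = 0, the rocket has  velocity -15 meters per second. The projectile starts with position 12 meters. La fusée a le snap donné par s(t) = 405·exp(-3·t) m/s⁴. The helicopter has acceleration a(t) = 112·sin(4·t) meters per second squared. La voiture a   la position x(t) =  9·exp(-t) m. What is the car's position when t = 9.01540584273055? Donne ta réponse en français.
Nous avons la position x(t) = 9·exp(-t). En substituant t = 9.01540584273055: x(9.01540584273055) = 0.00109370827959054.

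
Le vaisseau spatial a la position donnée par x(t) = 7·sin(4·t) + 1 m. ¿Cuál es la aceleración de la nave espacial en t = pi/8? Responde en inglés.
To solve this, we need to take 2 derivatives of our position equation x(t) = 7·sin(4·t) + 1. The derivative of position gives velocity: v(t) = 28·cos(4·t). The derivative of velocity gives acceleration: a(t) = -112·sin(4·t). We have acceleration a(t) = -112·sin(4·t). Substituting t = pi/8: a(pi/8) = -112.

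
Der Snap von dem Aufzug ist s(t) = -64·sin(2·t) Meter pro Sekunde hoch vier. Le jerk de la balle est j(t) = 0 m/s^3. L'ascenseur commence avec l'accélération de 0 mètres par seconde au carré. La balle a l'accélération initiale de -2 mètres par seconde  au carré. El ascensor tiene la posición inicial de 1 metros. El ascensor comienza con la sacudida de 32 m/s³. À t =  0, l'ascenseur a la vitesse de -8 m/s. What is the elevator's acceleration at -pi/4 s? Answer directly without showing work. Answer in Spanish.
a(-pi/4) = -16.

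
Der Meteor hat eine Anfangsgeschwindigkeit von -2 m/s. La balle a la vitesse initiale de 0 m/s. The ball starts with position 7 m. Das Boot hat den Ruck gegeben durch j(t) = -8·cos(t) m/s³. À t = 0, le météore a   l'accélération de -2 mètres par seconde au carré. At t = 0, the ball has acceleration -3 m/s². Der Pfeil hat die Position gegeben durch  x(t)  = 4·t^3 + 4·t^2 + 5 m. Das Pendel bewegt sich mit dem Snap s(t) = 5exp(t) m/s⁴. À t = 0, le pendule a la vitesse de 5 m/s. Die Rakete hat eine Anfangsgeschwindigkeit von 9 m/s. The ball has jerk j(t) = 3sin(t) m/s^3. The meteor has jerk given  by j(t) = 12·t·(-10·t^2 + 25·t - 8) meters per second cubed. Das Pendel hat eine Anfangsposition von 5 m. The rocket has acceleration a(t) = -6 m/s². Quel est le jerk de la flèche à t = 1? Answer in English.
Starting from position x(t) = 4·t^3 + 4·t^2 + 5, we take 3 derivatives. Taking d/dt of x(t), we find v(t) = 12·t^2 + 8·t. The derivative of velocity gives acceleration: a(t) = 24·t + 8. Taking d/dt of a(t), we find j(t) = 24. Using j(t) = 24 and substituting t = 1, we find j = 24.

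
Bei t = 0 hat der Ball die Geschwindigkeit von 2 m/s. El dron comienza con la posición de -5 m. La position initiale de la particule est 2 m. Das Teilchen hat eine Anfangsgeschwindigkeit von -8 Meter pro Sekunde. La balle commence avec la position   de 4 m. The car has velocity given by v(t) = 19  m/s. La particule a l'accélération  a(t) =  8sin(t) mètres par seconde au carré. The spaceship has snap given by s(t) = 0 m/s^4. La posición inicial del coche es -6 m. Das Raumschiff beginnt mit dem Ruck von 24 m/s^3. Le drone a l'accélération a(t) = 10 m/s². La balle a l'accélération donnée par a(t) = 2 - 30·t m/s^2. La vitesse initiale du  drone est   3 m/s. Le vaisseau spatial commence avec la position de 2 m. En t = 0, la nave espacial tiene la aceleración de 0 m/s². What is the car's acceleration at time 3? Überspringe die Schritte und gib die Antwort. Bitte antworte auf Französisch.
a(3) = 0.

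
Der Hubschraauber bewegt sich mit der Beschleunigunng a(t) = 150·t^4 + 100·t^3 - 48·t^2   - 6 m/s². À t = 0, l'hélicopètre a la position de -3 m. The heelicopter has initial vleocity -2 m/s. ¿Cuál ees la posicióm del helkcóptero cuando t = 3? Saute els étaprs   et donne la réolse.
La respuesta es 4500.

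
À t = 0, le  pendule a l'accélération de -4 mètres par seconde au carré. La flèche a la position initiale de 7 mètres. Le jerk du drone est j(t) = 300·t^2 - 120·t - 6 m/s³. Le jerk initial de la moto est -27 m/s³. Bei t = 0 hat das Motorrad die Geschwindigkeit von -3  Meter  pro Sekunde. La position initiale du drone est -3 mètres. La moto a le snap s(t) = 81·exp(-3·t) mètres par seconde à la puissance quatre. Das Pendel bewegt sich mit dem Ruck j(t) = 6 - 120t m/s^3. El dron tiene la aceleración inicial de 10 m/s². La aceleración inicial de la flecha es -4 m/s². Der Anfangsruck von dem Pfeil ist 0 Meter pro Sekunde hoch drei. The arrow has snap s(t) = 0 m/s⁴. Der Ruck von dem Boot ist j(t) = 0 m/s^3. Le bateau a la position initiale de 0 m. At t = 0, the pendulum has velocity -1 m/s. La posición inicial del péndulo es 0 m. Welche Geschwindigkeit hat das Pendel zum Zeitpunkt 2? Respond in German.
Um dies zu lösen, müssen wir 2 Integrale unserer Gleichung für den Ruck j(t) = 6 - 120·t finden. Mit ∫j(t)dt und Anwendung von a(0) = -4, finden wir a(t) = -60·t^2 + 6·t - 4. Das Integral von der Beschleunigung ist die Geschwindigkeit. Mit v(0) = -1 erhalten wir v(t) = -20·t^3 + 3·t^2 - 4·t - 1. Mit v(t) = -20·t^3 + 3·t^2 - 4·t - 1 und Einsetzen von t = 2, finden wir v = -157.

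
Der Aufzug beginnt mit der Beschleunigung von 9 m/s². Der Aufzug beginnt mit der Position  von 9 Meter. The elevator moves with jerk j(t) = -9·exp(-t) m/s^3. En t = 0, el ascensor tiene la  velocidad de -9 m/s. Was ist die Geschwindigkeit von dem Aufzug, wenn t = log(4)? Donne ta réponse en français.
En partant du jerk j(t) = -9·exp(-t), nous prenons 2 primitives. L'intégrale du jerk est l'accélération. En utilisant a(0) = 9, nous obtenons a(t) = 9·exp(-t). En prenant ∫a(t)dt et en appliquant v(0) = -9, nous trouvons v(t) = -9·exp(-t). De l'équation de la vitesse v(t) = -9·exp(-t), nous substituons t = log(4) pour obtenir v = -9/4.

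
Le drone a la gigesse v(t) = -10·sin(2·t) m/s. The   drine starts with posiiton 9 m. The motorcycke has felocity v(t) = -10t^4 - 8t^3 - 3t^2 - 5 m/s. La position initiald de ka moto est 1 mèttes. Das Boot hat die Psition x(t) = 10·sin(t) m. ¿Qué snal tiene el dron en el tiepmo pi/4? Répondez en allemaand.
Ausgehend von der Geschwindigkeit v(t) = -10·sin(2·t), nehmen wir 3 Ableitungen. Die Ableitung von der Geschwindigkeit ergibt die Beschleunigung: a(t) = -20·cos(2·t). Mit d/dt von a(t) finden wir j(t) = 40·sin(2·t). Durch Ableiten von dem Ruck erhalten wir den Snap: s(t) = 80·cos(2·t). Aus der Gleichung für den Snap s(t) = 80·cos(2·t), setzen wir t = pi/4 ein und erhalten s = 0.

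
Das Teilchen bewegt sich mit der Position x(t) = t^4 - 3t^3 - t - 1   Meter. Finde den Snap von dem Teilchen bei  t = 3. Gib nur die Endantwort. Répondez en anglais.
At t = 3, s = 24.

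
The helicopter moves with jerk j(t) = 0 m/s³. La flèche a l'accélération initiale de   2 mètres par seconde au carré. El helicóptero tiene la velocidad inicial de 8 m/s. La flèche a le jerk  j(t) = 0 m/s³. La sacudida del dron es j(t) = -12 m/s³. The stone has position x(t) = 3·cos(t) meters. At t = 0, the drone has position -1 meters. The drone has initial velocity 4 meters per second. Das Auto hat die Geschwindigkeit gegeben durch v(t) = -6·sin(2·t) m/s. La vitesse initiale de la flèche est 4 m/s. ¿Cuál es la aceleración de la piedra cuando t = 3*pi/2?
Para resolver esto, necesitamos tomar 2 derivadas de nuestra ecuación de la posición x(t) = 3·cos(t). La derivada de la posición da la velocidad: v(t) = -3·sin(t). Derivando la velocidad, obtenemos la aceleración: a(t) = -3·cos(t). De la ecuación de la aceleración a(t) = -3·cos(t), sustituimos t = 3*pi/2 para obtener a = 0.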